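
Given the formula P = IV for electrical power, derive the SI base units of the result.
Units of each symbol in P = IV:
  I (current): A
  V (voltage, in volts): kg·m²/(s³·A)

Multiplying the contributions: [A] · [kg·m²/(s³·A)]
Adding exponents of each base unit: kg: 1, m: 2, s: -3
SI base units of electrical power: kg·m²/s³

Answer: kg·m²/s³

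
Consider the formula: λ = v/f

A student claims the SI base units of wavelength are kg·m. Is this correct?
Units of each symbol in λ = v/f:
  v (wave speed): m/s
  f (frequency): 1/s  → in the denominator, contributes s

Multiplying the contributions: [m/s] · [s]
Adding exponents of each base unit: m: 1
SI base units of wavelength: m

The claimed units kg·m (exponents kg: 1, m: 1) do not match the derived units m (exponents m: 1), so the claim is incorrect.

Answer: No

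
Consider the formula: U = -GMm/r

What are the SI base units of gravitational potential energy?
Units of each symbol in U = -GMm/r:
  G (gravitational constant): m³/(kg·s²)
  M (mass): kg
  m (mass): kg
  r (distance): m  → in the denominator, contributes 1/m
  The minus sign does not affect the units.

Multiplying the contributions: [m³/(kg·s²)] · [kg] · [kg] · [1/m]
Adding exponents of each base unit: kg: 1, m: 2, s: -2
SI base units of gravitational potential energy: kg·m²/s²

Answer: kg·m²/s²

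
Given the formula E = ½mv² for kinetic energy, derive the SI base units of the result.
Units of each symbol in E = ½mv²:
  m (mass): kg
  v (speed): m/s  → to the power 2, contributes m²/s²
  The factor ½ is dimensionless.

Multiplying the contributions: [kg] · [m²/s²]
Adding exponents of each base unit: kg: 1, m: 2, s: -2
SI base units of kinetic energy: kg·m²/s²

Answer: kg·m²/s²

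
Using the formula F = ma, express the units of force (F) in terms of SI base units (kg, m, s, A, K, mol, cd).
Units of each symbol in F = ma:
  m (mass): kg
  a (acceleration): m/s²

Multiplying the contributions: [kg] · [m/s²]
Adding exponents of each base unit: kg: 1, m: 1, s: -2
SI base units of force: kg·m/s²

Answer: kg·m/s²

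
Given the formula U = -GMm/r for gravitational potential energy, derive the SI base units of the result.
Units of each symbol in U = -GMm/r:
  G (gravitational constant): m³/(kg·s²)
  M (mass): kg
  m (mass): kg
  r (distance): m  → in the denominator, contributes 1/m
  The minus sign does not affect the units.

Multiplying the contributions: [m³/(kg·s²)] · [kg] · [kg] · [1/m]
Adding exponents of each base unit: kg: 1, m: 2, s: -2
SI base units of gravitational potential energy: kg·m²/s²

Answer: kg·m²/s²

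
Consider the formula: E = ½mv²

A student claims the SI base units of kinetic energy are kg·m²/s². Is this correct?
Units of each symbol in E = ½mv²:
  m (mass): kg
  v (speed): m/s  → to the power 2, contributes m²/s²
  The factor ½ is dimensionless.

Multiplying the contributions: [kg] · [m²/s²]
Adding exponents of each base unit: kg: 1, m: 2, s: -2
SI base units of kinetic energy: kg·m²/s²

The claimed units kg·m²/s² match the derived units, so the claim is correct.

Answer: Yes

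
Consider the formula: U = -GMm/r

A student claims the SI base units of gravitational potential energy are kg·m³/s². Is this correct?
Units of each symbol in U = -GMm/r:
  G (gravitational constant): m³/(kg·s²)
  M (mass): kg
  m (mass): kg
  r (distance): m  → in the denominator, contributes 1/m
  The minus sign does not affect the units.

Multiplying the contributions: [m³/(kg·s²)] · [kg] · [kg] · [1/m]
Adding exponents of each base unit: kg: 1, m: 2, s: -2
SI base units of gravitational potential energy: kg·m²/s²

The claimed units kg·m³/s² (exponents kg: 1, m: 3, s: -2) do not match the derived units kg·m²/s² (exponents kg: 1, m: 2, s: -2), so the claim is incorrect.

Answer: No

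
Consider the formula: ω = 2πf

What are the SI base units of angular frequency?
Units of each symbol in ω = 2πf:
  f (frequency): 1/s
  The factor 2π is dimensionless.

Multiplying the contributions: [1/s]
Adding exponents of each base unit: s: -1
SI base units of angular frequency: 1/s

Answer: 1/s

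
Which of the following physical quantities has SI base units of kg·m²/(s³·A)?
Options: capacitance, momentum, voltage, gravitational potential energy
Checking the SI base units of each option:
  capacitance (C = Q/V): s⁴·A²/(kg·m²)  ✗
  momentum (p = mv): kg·m/s  ✗
  voltage (V = IR): kg·m²/(s³·A)  ✓ matches
  gravitational potential energy (U = -GMm/r): kg·m²/s²  ✗

Only voltage has units kg·m²/(s³·A).

Answer: voltage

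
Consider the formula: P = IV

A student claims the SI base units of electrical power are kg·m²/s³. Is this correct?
Units of each symbol in P = IV:
  I (current): A
  V (voltage, in volts): kg·m²/(s³·A)

Multiplying the contributions: [A] · [kg·m²/(s³·A)]
Adding exponents of each base unit: kg: 1, m: 2, s: -3
SI base units of electrical power: kg·m²/s³

The claimed units kg·m²/s³ match the derived units, so the claim is correct.

Answer: Yes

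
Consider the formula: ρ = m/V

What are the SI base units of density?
Units of each symbol in ρ = m/V:
  m (mass): kg
  V (volume): m³  → in the denominator, contributes 1/m³

Multiplying the contributions: [kg] · [1/m³]
Adding exponents of each base unit: kg: 1, m: -3
SI base units of density: kg/m³

Answer: kg/m³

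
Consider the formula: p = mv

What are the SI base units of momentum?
Units of each symbol in p = mv:
  m (mass): kg
  v (velocity): m/s

Multiplying the contributions: [kg] · [m/s]
Adding exponents of each base unit: kg: 1, m: 1, s: -1
SI base units of momentum: kg·m/s

Answer: kg·m/s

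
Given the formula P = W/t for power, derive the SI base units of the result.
Units of each symbol in P = W/t:
  W (work): kg·m²/s²
  t (time): s  → in the denominator, contributes 1/s

Multiplying the contributions: [kg·m²/s²] · [1/s]
Adding exponents of each base unit: kg: 1, m: 2, s: -3
SI base units of power: kg·m²/s³

Answer: kg·m²/s³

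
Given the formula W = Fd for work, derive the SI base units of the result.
Units of each symbol in W = Fd:
  F (force): kg·m/s²
  d (displacement): m

Multiplying the contributions: [kg·m/s²] · [m]
Adding exponents of each base unit: kg: 1, m: 2, s: -2
SI base units of work: kg·m²/s²

Answer: kg·m²/s²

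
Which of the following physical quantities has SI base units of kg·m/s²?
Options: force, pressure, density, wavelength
Checking the SI base units of each option:
  force (F = ma): kg·m/s²  ✓ matches
  pressure (P = F/A): kg/(m·s²)  ✗
  density (ρ = m/V): kg/m³  ✗
  wavelength (λ = v/f): m  ✗

Only force has units kg·m/s².

Answer: force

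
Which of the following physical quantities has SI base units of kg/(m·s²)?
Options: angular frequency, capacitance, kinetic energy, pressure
Checking the SI base units of each option:
  angular frequency (ω = 2πf): 1/s  ✗
  capacitance (C = Q/V): s⁴·A²/(kg·m²)  ✗
  kinetic energy (E = ½mv²): kg·m²/s²  ✗
  pressure (P = F/A): kg/(m·s²)  ✓ matches

Only pressure has units kg/(m·s²).

Answer: pressure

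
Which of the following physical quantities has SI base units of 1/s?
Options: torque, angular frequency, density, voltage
Checking the SI base units of each option:
  torque (τ = Fr): kg·m²/s²  ✗
  angular frequency (ω = 2πf): 1/s  ✓ matches
  density (ρ = m/V): kg/m³  ✗
  voltage (V = IR): kg·m²/(s³·A)  ✗

Only angular frequency has units 1/s.

Answer: angular frequency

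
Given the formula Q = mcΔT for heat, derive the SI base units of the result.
Units of each symbol in Q = mcΔT:
  m (mass): kg
  c (specific heat capacity, in J/(kg·K)): m²/(s²·K)
  ΔT (temperature change): K

Multiplying the contributions: [kg] · [m²/(s²·K)] · [K]
Adding exponents of each base unit: kg: 1, m: 2, s: -2
SI base units of heat: kg·m²/s²

Answer: kg·m²/s²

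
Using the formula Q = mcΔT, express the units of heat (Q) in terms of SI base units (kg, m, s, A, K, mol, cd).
Units of each symbol in Q = mcΔT:
  m (mass): kg
  c (specific heat capacity, in J/(kg·K)): m²/(s²·K)
  ΔT (temperature change): K

Multiplying the contributions: [kg] · [m²/(s²·K)] · [K]
Adding exponents of each base unit: kg: 1, m: 2, s: -2
SI base units of heat: kg·m²/s²

Answer: kg·m²/s²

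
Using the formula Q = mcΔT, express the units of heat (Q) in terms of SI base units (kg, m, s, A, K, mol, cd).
Units of each symbol in Q = mcΔT:
  m (mass): kg
  c (specific heat capacity, in J/(kg·K)): m²/(s²·K)
  ΔT (temperature change): K

Multiplying the contributions: [kg] · [m²/(s²·K)] · [K]
Adding exponents of each base unit: kg: 1, m: 2, s: -2
SI base units of heat: kg·m²/s²

Answer: kg·m²/s²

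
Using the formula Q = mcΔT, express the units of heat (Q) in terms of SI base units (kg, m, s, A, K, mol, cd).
Units of each symbol in Q = mcΔT:
  m (mass): kg
  c (specific heat capacity, in J/(kg·K)): m²/(s²·K)
  ΔT (temperature change): K

Multiplying the contributions: [kg] · [m²/(s²·K)] · [K]
Adding exponents of each base unit: kg: 1, m: 2, s: -2
SI base units of heat: kg·m²/s²

Answer: kg·m²/s²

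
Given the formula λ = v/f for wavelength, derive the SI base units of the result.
Units of each symbol in λ = v/f:
  v (wave speed): m/s
  f (frequency): 1/s  → in the denominator, contributes s

Multiplying the contributions: [m/s] · [s]
Adding exponents of each base unit: m: 1
SI base units of wavelength: m

Answer: m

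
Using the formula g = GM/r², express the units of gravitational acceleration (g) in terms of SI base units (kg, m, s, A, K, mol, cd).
Units of each symbol in g = GM/r²:
  G (gravitational constant): m³/(kg·s²)
  M (mass): kg
  r (distance): m  → to the power 2 in the denominator, contributes 1/m²

Multiplying the contributions: [m³/(kg·s²)] · [kg] · [1/m²]
Adding exponents of each base unit: m: 1, s: -2
SI base units of gravitational acceleration: m/s²

Answer: m/s²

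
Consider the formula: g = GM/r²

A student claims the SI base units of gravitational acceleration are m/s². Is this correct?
Units of each symbol in g = GM/r²:
  G (gravitational constant): m³/(kg·s²)
  M (mass): kg
  r (distance): m  → to the power 2 in the denominator, contributes 1/m²

Multiplying the contributions: [m³/(kg·s²)] · [kg] · [1/m²]
Adding exponents of each base unit: m: 1, s: -2
SI base units of gravitational acceleration: m/s²

The claimed units m/s² match the derived units, so the claim is correct.

Answer: Yes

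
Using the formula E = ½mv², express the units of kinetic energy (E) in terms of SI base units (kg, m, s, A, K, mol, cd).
Units of each symbol in E = ½mv²:
  m (mass): kg
  v (speed): m/s  → to the power 2, contributes m²/s²
  The factor ½ is dimensionless.

Multiplying the contributions: [kg] · [m²/s²]
Adding exponents of each base unit: kg: 1, m: 2, s: -2
SI base units of kinetic energy: kg·m²/s²

Answer: kg·m²/s²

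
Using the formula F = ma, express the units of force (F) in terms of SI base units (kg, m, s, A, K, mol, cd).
Units of each symbol in F = ma:
  m (mass): kg
  a (acceleration): m/s²

Multiplying the contributions: [kg] · [m/s²]
Adding exponents of each base unit: kg: 1, m: 1, s: -2
SI base units of force: kg·m/s²

Answer: kg·m/s²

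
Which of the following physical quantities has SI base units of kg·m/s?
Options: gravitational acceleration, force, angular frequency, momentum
Checking the SI base units of each option:
  gravitational acceleration (g = GM/r²): m/s²  ✗
  force (F = ma): kg·m/s²  ✗
  angular frequency (ω = 2πf): 1/s  ✗
  momentum (p = mv): kg·m/s  ✓ matches

Only momentum has units kg·m/s.

Answer: momentum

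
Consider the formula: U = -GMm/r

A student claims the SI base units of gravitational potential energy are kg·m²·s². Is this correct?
Units of each symbol in U = -GMm/r:
  G (gravitational constant): m³/(kg·s²)
  M (mass): kg
  m (mass): kg
  r (distance): m  → in the denominator, contributes 1/m
  The minus sign does not affect the units.

Multiplying the contributions: [m³/(kg·s²)] · [kg] · [kg] · [1/m]
Adding exponents of each base unit: kg: 1, m: 2, s: -2
SI base units of gravitational potential energy: kg·m²/s²

The claimed units kg·m²·s² (exponents kg: 1, m: 2, s: 2) do not match the derived units kg·m²/s² (exponents kg: 1, m: 2, s: -2), so the claim is incorrect.

Answer: No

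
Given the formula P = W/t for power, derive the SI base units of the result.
Units of each symbol in P = W/t:
  W (work): kg·m²/s²
  t (time): s  → in the denominator, contributes 1/s

Multiplying the contributions: [kg·m²/s²] · [1/s]
Adding exponents of each base unit: kg: 1, m: 2, s: -3
SI base units of power: kg·m²/s³

Answer: kg·m²/s³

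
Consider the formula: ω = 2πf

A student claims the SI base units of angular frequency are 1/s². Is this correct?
Units of each symbol in ω = 2πf:
  f (frequency): 1/s
  The factor 2π is dimensionless.

Multiplying the contributions: [1/s]
Adding exponents of each base unit: s: -1
SI base units of angular frequency: 1/s

The claimed units 1/s² (exponents s: -2) do not match the derived units 1/s (exponents s: -1), so the claim is incorrect.

Answer: No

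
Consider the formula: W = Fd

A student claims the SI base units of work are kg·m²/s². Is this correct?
Units of each symbol in W = Fd:
  F (force): kg·m/s²
  d (displacement): m

Multiplying the contributions: [kg·m/s²] · [m]
Adding exponents of each base unit: kg: 1, m: 2, s: -2
SI base units of work: kg·m²/s²

The claimed units kg·m²/s² match the derived units, so the claim is correct.

Answer: Yes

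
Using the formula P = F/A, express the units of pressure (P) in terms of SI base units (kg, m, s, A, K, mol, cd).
Units of each symbol in P = F/A:
  F (force): kg·m/s²
  A (area): m²  → in the denominator, contributes 1/m²

Multiplying the contributions: [kg·m/s²] · [1/m²]
Adding exponents of each base unit: kg: 1, m: -1, s: -2
SI base units of pressure: kg/(m·s²)

Answer: kg/(m·s²)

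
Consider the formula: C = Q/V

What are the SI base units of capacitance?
Units of each symbol in C = Q/V:
  Q (charge, in coulombs): s·A
  V (voltage, in volts): kg·m²/(s³·A)  → in the denominator, contributes s³·A/(kg·m²)

Multiplying the contributions: [s·A] · [s³·A/(kg·m²)]
Adding exponents of each base unit: kg: -1, m: -2, s: 4, A: 2
SI base units of capacitance: s⁴·A²/(kg·m²)

Answer: s⁴·A²/(kg·m²)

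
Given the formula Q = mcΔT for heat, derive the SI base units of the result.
Units of each symbol in Q = mcΔT:
  m (mass): kg
  c (specific heat capacity, in J/(kg·K)): m²/(s²·K)
  ΔT (temperature change): K

Multiplying the contributions: [kg] · [m²/(s²·K)] · [K]
Adding exponents of each base unit: kg: 1, m: 2, s: -2
SI base units of heat: kg·m²/s²

Answer: kg·m²/s²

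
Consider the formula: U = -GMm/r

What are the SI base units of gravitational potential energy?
Units of each symbol in U = -GMm/r:
  G (gravitational constant): m³/(kg·s²)
  M (mass): kg
  m (mass): kg
  r (distance): m  → in the denominator, contributes 1/m
  The minus sign does not affect the units.

Multiplying the contributions: [m³/(kg·s²)] · [kg] · [kg] · [1/m]
Adding exponents of each base unit: kg: 1, m: 2, s: -2
SI base units of gravitational potential energy: kg·m²/s²

Answer: kg·m²/s²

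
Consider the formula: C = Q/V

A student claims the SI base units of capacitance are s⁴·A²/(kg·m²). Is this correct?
Units of each symbol in C = Q/V:
  Q (charge, in coulombs): s·A
  V (voltage, in volts): kg·m²/(s³·A)  → in the denominator, contributes s³·A/(kg·m²)

Multiplying the contributions: [s·A] · [s³·A/(kg·m²)]
Adding exponents of each base unit: kg: -1, m: -2, s: 4, A: 2
SI base units of capacitance: s⁴·A²/(kg·m²)

The claimed units s⁴·A²/(kg·m²) match the derived units, so the claim is correct.

Answer: Yes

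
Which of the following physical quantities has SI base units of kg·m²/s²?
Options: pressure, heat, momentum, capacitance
Checking the SI base units of each option:
  pressure (P = F/A): kg/(m·s²)  ✗
  heat (Q = mcΔT): kg·m²/s²  ✓ matches
  momentum (p = mv): kg·m/s  ✗
  capacitance (C = Q/V): s⁴·A²/(kg·m²)  ✗

Only heat has units kg·m²/s².

Answer: heat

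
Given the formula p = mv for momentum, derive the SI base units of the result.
Units of each symbol in p = mv:
  m (mass): kg
  v (velocity): m/s

Multiplying the contributions: [kg] · [m/s]
Adding exponents of each base unit: kg: 1, m: 1, s: -1
SI base units of momentum: kg·m/s

Answer: kg·m/s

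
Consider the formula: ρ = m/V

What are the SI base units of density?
Units of each symbol in ρ = m/V:
  m (mass): kg
  V (volume): m³  → in the denominator, contributes 1/m³

Multiplying the contributions: [kg] · [1/m³]
Adding exponents of each base unit: kg: 1, m: -3
SI base units of density: kg/m³

Answer: kg/m³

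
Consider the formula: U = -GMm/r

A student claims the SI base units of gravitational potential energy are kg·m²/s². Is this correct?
Units of each symbol in U = -GMm/r:
  G (gravitational constant): m³/(kg·s²)
  M (mass): kg
  m (mass): kg
  r (distance): m  → in the denominator, contributes 1/m
  The minus sign does not affect the units.

Multiplying the contributions: [m³/(kg·s²)] · [kg] · [kg] · [1/m]
Adding exponents of each base unit: kg: 1, m: 2, s: -2
SI base units of gravitational potential energy: kg·m²/s²

The claimed units kg·m²/s² match the derived units, so the claim is correct.

Answer: Yes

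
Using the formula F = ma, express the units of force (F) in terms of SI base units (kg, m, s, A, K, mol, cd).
Units of each symbol in F = ma:
  m (mass): kg
  a (acceleration): m/s²

Multiplying the contributions: [kg] · [m/s²]
Adding exponents of each base unit: kg: 1, m: 1, s: -2
SI base units of force: kg·m/s²

Answer: kg·m/s²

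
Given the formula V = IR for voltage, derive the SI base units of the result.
Units of each symbol in V = IR:
  I (current): A
  R (resistance, in ohms): kg·m²/(s³·A²)

Multiplying the contributions: [A] · [kg·m²/(s³·A²)]
Adding exponents of each base unit: kg: 1, m: 2, s: -3, A: -1
SI base units of voltage: kg·m²/(s³·A)

Answer: kg·m²/(s³·A)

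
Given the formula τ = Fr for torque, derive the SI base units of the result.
Units of each symbol in τ = Fr:
  F (force): kg·m/s²
  r (lever arm): m

Multiplying the contributions: [kg·m/s²] · [m]
Adding exponents of each base unit: kg: 1, m: 2, s: -2
SI base units of torque: kg·m²/s²

Answer: kg·m²/s²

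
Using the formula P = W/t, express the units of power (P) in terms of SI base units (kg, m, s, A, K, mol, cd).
Units of each symbol in P = W/t:
  W (work): kg·m²/s²
  t (time): s  → in the denominator, contributes 1/s

Multiplying the contributions: [kg·m²/s²] · [1/s]
Adding exponents of each base unit: kg: 1, m: 2, s: -3
SI base units of power: kg·m²/s³

Answer: kg·m²/s³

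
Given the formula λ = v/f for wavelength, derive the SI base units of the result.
Units of each symbol in λ = v/f:
  v (wave speed): m/s
  f (frequency): 1/s  → in the denominator, contributes s

Multiplying the contributions: [m/s] · [s]
Adding exponents of each base unit: m: 1
SI base units of wavelength: m

Answer: m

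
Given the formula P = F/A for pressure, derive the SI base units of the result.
Units of each symbol in P = F/A:
  F (force): kg·m/s²
  A (area): m²  → in the denominator, contributes 1/m²

Multiplying the contributions: [kg·m/s²] · [1/m²]
Adding exponents of each base unit: kg: 1, m: -1, s: -2
SI base units of pressure: kg/(m·s²)

Answer: kg/(m·s²)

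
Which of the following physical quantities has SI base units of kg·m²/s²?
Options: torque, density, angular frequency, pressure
Checking the SI base units of each option:
  torque (τ = Fr): kg·m²/s²  ✓ matches
  density (ρ = m/V): kg/m³  ✗
  angular frequency (ω = 2πf): 1/s  ✗
  pressure (P = F/A): kg/(m·s²)  ✗

Only torque has units kg·m²/s².

Answer: torque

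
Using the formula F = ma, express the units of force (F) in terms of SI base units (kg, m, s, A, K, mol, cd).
Units of each symbol in F = ma:
  m (mass): kg
  a (acceleration): m/s²

Multiplying the contributions: [kg] · [m/s²]
Adding exponents of each base unit: kg: 1, m: 1, s: -2
SI base units of force: kg·m/s²

Answer: kg·m/s²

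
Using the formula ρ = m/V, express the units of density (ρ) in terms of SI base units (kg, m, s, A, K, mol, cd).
Units of each symbol in ρ = m/V:
  m (mass): kg
  V (volume): m³  → in the denominator, contributes 1/m³

Multiplying the contributions: [kg] · [1/m³]
Adding exponents of each base unit: kg: 1, m: -3
SI base units of density: kg/m³

Answer: kg/m³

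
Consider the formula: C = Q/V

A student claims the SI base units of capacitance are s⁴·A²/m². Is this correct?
Units of each symbol in C = Q/V:
  Q (charge, in coulombs): s·A
  V (voltage, in volts): kg·m²/(s³·A)  → in the denominator, contributes s³·A/(kg·m²)

Multiplying the contributions: [s·A] · [s³·A/(kg·m²)]
Adding exponents of each base unit: kg: -1, m: -2, s: 4, A: 2
SI base units of capacitance: s⁴·A²/(kg·m²)

The claimed units s⁴·A²/m² (exponents m: -2, s: 4, A: 2) do not match the derived units s⁴·A²/(kg·m²) (exponents kg: -1, m: -2, s: 4, A: 2), so the claim is incorrect.

Answer: No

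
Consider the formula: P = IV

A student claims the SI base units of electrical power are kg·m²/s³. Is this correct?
Units of each symbol in P = IV:
  I (current): A
  V (voltage, in volts): kg·m²/(s³·A)

Multiplying the contributions: [A] · [kg·m²/(s³·A)]
Adding exponents of each base unit: kg: 1, m: 2, s: -3
SI base units of electrical power: kg·m²/s³

The claimed units kg·m²/s³ match the derived units, so the claim is correct.

Answer: Yes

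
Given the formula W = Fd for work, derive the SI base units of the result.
Units of each symbol in W = Fd:
  F (force): kg·m/s²
  d (displacement): m

Multiplying the contributions: [kg·m/s²] · [m]
Adding exponents of each base unit: kg: 1, m: 2, s: -2
SI base units of work: kg·m²/s²

Answer: kg·m²/s²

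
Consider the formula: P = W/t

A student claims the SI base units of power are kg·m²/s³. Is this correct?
Units of each symbol in P = W/t:
  W (work): kg·m²/s²
  t (time): s  → in the denominator, contributes 1/s

Multiplying the contributions: [kg·m²/s²] · [1/s]
Adding exponents of each base unit: kg: 1, m: 2, s: -3
SI base units of power: kg·m²/s³

The claimed units kg·m²/s³ match the derived units, so the claim is correct.

Answer: Yes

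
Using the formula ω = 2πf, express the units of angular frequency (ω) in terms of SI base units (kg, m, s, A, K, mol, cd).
Units of each symbol in ω = 2πf:
  f (frequency): 1/s
  The factor 2π is dimensionless.

Multiplying the contributions: [1/s]
Adding exponents of each base unit: s: -1
SI base units of angular frequency: 1/s

Answer: 1/s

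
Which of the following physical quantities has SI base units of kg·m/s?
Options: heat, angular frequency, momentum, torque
Checking the SI base units of each option:
  heat (Q = mcΔT): kg·m²/s²  ✗
  angular frequency (ω = 2πf): 1/s  ✗
  momentum (p = mv): kg·m/s  ✓ matches
  torque (τ = Fr): kg·m²/s²  ✗

Only momentum has units kg·m/s.

Answer: momentum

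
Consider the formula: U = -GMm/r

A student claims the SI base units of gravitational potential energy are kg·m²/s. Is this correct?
Units of each symbol in U = -GMm/r:
  G (gravitational constant): m³/(kg·s²)
  M (mass): kg
  m (mass): kg
  r (distance): m  → in the denominator, contributes 1/m
  The minus sign does not affect the units.

Multiplying the contributions: [m³/(kg·s²)] · [kg] · [kg] · [1/m]
Adding exponents of each base unit: kg: 1, m: 2, s: -2
SI base units of gravitational potential energy: kg·m²/s²

The claimed units kg·m²/s (exponents kg: 1, m: 2, s: -1) do not match the derived units kg·m²/s² (exponents kg: 1, m: 2, s: -2), so the claim is incorrect.

Answer: No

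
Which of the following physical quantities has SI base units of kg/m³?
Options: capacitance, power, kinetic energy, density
Checking the SI base units of each option:
  capacitance (C = Q/V): s⁴·A²/(kg·m²)  ✗
  power (P = W/t): kg·m²/s³  ✗
  kinetic energy (E = ½mv²): kg·m²/s²  ✗
  density (ρ = m/V): kg/m³  ✓ matches

Only density has units kg/m³.

Answer: density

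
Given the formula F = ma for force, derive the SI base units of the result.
Units of each symbol in F = ma:
  m (mass): kg
  a (acceleration): m/s²

Multiplying the contributions: [kg] · [m/s²]
Adding exponents of each base unit: kg: 1, m: 1, s: -2
SI base units of force: kg·m/s²

Answer: kg·m/s²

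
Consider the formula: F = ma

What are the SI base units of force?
Units of each symbol in F = ma:
  m (mass): kg
  a (acceleration): m/s²

Multiplying the contributions: [kg] · [m/s²]
Adding exponents of each base unit: kg: 1, m: 1, s: -2
SI base units of force: kg·m/s²

Answer: kg·m/s²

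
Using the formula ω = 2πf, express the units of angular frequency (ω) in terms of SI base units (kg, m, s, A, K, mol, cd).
Units of each symbol in ω = 2πf:
  f (frequency): 1/s
  The factor 2π is dimensionless.

Multiplying the contributions: [1/s]
Adding exponents of each base unit: s: -1
SI base units of angular frequency: 1/s

Answer: 1/s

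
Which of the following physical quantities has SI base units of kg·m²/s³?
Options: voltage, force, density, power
Checking the SI base units of each option:
  voltage (V = IR): kg·m²/(s³·A)  ✗
  force (F = ma): kg·m/s²  ✗
  density (ρ = m/V): kg/m³  ✗
  power (P = W/t): kg·m²/s³  ✓ matches

Only power has units kg·m²/s³.

Answer: power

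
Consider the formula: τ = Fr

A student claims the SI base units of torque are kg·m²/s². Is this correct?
Units of each symbol in τ = Fr:
  F (force): kg·m/s²
  r (lever arm): m

Multiplying the contributions: [kg·m/s²] · [m]
Adding exponents of each base unit: kg: 1, m: 2, s: -2
SI base units of torque: kg·m²/s²

The claimed units kg·m²/s² match the derived units, so the claim is correct.

Answer: Yes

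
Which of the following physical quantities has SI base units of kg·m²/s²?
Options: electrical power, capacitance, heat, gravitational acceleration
Checking the SI base units of each option:
  electrical power (P = IV): kg·m²/s³  ✗
  capacitance (C = Q/V): s⁴·A²/(kg·m²)  ✗
  heat (Q = mcΔT): kg·m²/s²  ✓ matches
  gravitational acceleration (g = GM/r²): m/s²  ✗

Only heat has units kg·m²/s².

Answer: heat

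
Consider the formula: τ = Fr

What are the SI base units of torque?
Units of each symbol in τ = Fr:
  F (force): kg·m/s²
  r (lever arm): m

Multiplying the contributions: [kg·m/s²] · [m]
Adding exponents of each base unit: kg: 1, m: 2, s: -2
SI base units of torque: kg·m²/s²

Answer: kg·m²/s²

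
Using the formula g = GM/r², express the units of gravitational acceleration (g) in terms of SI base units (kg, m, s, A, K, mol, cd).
Units of each symbol in g = GM/r²:
  G (gravitational constant): m³/(kg·s²)
  M (mass): kg
  r (distance): m  → to the power 2 in the denominator, contributes 1/m²

Multiplying the contributions: [m³/(kg·s²)] · [kg] · [1/m²]
Adding exponents of each base unit: m: 1, s: -2
SI base units of gravitational acceleration: m/s²

Answer: m/s²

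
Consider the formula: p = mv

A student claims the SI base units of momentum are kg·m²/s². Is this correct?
Units of each symbol in p = mv:
  m (mass): kg
  v (velocity): m/s

Multiplying the contributions: [kg] · [m/s]
Adding exponents of each base unit: kg: 1, m: 1, s: -1
SI base units of momentum: kg·m/s

The claimed units kg·m²/s² (exponents kg: 1, m: 2, s: -2) do not match the derived units kg·m/s (exponents kg: 1, m: 1, s: -1), so the claim is incorrect.

Answer: No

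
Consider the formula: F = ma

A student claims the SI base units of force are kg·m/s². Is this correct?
Units of each symbol in F = ma:
  m (mass): kg
  a (acceleration): m/s²

Multiplying the contributions: [kg] · [m/s²]
Adding exponents of each base unit: kg: 1, m: 1, s: -2
SI base units of force: kg·m/s²

The claimed units kg·m/s² match the derived units, so the claim is correct.

Answer: Yes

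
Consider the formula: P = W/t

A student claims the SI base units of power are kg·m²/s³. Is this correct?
Units of each symbol in P = W/t:
  W (work): kg·m²/s²
  t (time): s  → in the denominator, contributes 1/s

Multiplying the contributions: [kg·m²/s²] · [1/s]
Adding exponents of each base unit: kg: 1, m: 2, s: -3
SI base units of power: kg·m²/s³

The claimed units kg·m²/s³ match the derived units, so the claim is correct.

Answer: Yes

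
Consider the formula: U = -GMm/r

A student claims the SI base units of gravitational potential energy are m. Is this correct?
Units of each symbol in U = -GMm/r:
  G (gravitational constant): m³/(kg·s²)
  M (mass): kg
  m (mass): kg
  r (distance): m  → in the denominator, contributes 1/m
  The minus sign does not affect the units.

Multiplying the contributions: [m³/(kg·s²)] · [kg] · [kg] · [1/m]
Adding exponents of each base unit: kg: 1, m: 2, s: -2
SI base units of gravitational potential energy: kg·m²/s²

The claimed units m (exponents m: 1) do not match the derived units kg·m²/s² (exponents kg: 1, m: 2, s: -2), so the claim is incorrect.

Answer: No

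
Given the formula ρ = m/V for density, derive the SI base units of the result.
Units of each symbol in ρ = m/V:
  m (mass): kg
  V (volume): m³  → in the denominator, contributes 1/m³

Multiplying the contributions: [kg] · [1/m³]
Adding exponents of each base unit: kg: 1, m: -3
SI base units of density: kg/m³

Answer: kg/m³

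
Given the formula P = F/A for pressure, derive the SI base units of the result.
Units of each symbol in P = F/A:
  F (force): kg·m/s²
  A (area): m²  → in the denominator, contributes 1/m²

Multiplying the contributions: [kg·m/s²] · [1/m²]
Adding exponents of each base unit: kg: 1, m: -1, s: -2
SI base units of pressure: kg/(m·s²)

Answer: kg/(m·s²)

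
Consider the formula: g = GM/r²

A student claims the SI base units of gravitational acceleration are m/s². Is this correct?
Units of each symbol in g = GM/r²:
  G (gravitational constant): m³/(kg·s²)
  M (mass): kg
  r (distance): m  → to the power 2 in the denominator, contributes 1/m²

Multiplying the contributions: [m³/(kg·s²)] · [kg] · [1/m²]
Adding exponents of each base unit: m: 1, s: -2
SI base units of gravitational acceleration: m/s²

The claimed units m/s² match the derived units, so the claim is correct.

Answer: Yes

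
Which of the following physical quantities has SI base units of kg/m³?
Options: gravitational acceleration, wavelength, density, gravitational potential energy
Checking the SI base units of each option:
  gravitational acceleration (g = GM/r²): m/s²  ✗
  wavelength (λ = v/f): m  ✗
  density (ρ = m/V): kg/m³  ✓ matches
  gravitational potential energy (U = -GMm/r): kg·m²/s²  ✗

Only density has units kg/m³.

Answer: density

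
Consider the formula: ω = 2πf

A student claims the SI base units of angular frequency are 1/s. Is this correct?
Units of each symbol in ω = 2πf:
  f (frequency): 1/s
  The factor 2π is dimensionless.

Multiplying the contributions: [1/s]
Adding exponents of each base unit: s: -1
SI base units of angular frequency: 1/s

The claimed units 1/s match the derived units, so the claim is correct.

Answer: Yes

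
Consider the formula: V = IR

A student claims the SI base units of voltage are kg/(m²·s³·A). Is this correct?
Units of each symbol in V = IR:
  I (current): A
  R (resistance, in ohms): kg·m²/(s³·A²)

Multiplying the contributions: [A] · [kg·m²/(s³·A²)]
Adding exponents of each base unit: kg: 1, m: 2, s: -3, A: -1
SI base units of voltage: kg·m²/(s³·A)

The claimed units kg/(m²·s³·A) (exponents kg: 1, m: -2, s: -3, A: -1) do not match the derived units kg·m²/(s³·A) (exponents kg: 1, m: 2, s: -3, A: -1), so the claim is incorrect.

Answer: No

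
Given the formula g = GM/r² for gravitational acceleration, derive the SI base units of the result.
Units of each symbol in g = GM/r²:
  G (gravitational constant): m³/(kg·s²)
  M (mass): kg
  r (distance): m  → to the power 2 in the denominator, contributes 1/m²

Multiplying the contributions: [m³/(kg·s²)] · [kg] · [1/m²]
Adding exponents of each base unit: m: 1, s: -2
SI base units of gravitational acceleration: m/s²

Answer: m/s²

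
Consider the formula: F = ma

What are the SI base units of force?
Units of each symbol in F = ma:
  m (mass): kg
  a (acceleration): m/s²

Multiplying the contributions: [kg] · [m/s²]
Adding exponents of each base unit: kg: 1, m: 1, s: -2
SI base units of force: kg·m/s²

Answer: kg·m/s²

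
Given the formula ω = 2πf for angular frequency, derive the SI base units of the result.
Units of each symbol in ω = 2πf:
  f (frequency): 1/s
  The factor 2π is dimensionless.

Multiplying the contributions: [1/s]
Adding exponents of each base unit: s: -1
SI base units of angular frequency: 1/s

Answer: 1/s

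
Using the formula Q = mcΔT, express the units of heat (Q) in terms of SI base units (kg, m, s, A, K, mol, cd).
Units of each symbol in Q = mcΔT:
  m (mass): kg
  c (specific heat capacity, in J/(kg·K)): m²/(s²·K)
  ΔT (temperature change): K

Multiplying the contributions: [kg] · [m²/(s²·K)] · [K]
Adding exponents of each base unit: kg: 1, m: 2, s: -2
SI base units of heat: kg·m²/s²

Answer: kg·m²/s²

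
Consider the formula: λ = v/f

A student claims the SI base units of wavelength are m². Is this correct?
Units of each symbol in λ = v/f:
  v (wave speed): m/s
  f (frequency): 1/s  → in the denominator, contributes s

Multiplying the contributions: [m/s] · [s]
Adding exponents of each base unit: m: 1
SI base units of wavelength: m

The claimed units m² (exponents m: 2) do not match the derived units m (exponents m: 1), so the claim is incorrect.

Answer: No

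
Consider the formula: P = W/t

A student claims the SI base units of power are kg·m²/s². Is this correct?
Units of each symbol in P = W/t:
  W (work): kg·m²/s²
  t (time): s  → in the denominator, contributes 1/s

Multiplying the contributions: [kg·m²/s²] · [1/s]
Adding exponents of each base unit: kg: 1, m: 2, s: -3
SI base units of power: kg·m²/s³

The claimed units kg·m²/s² (exponents kg: 1, m: 2, s: -2) do not match the derived units kg·m²/s³ (exponents kg: 1, m: 2, s: -3), so the claim is incorrect.

Answer: No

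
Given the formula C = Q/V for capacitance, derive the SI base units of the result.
Units of each symbol in C = Q/V:
  Q (charge, in coulombs): s·A
  V (voltage, in volts): kg·m²/(s³·A)  → in the denominator, contributes s³·A/(kg·m²)

Multiplying the contributions: [s·A] · [s³·A/(kg·m²)]
Adding exponents of each base unit: kg: -1, m: -2, s: 4, A: 2
SI base units of capacitance: s⁴·A²/(kg·m²)

Answer: s⁴·A²/(kg·m²)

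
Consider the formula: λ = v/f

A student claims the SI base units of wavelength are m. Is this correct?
Units of each symbol in λ = v/f:
  v (wave speed): m/s
  f (frequency): 1/s  → in the denominator, contributes s

Multiplying the contributions: [m/s] · [s]
Adding exponents of each base unit: m: 1
SI base units of wavelength: m

The claimed units m match the derived units, so the claim is correct.

Answer: Yes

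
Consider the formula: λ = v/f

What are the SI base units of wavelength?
Units of each symbol in λ = v/f:
  v (wave speed): m/s
  f (frequency): 1/s  → in the denominator, contributes s

Multiplying the contributions: [m/s] · [s]
Adding exponents of each base unit: m: 1
SI base units of wavelength: m

Answer: m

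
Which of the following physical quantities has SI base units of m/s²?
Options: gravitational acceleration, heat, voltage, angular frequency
Checking the SI base units of each option:
  gravitational acceleration (g = GM/r²): m/s²  ✓ matches
  heat (Q = mcΔT): kg·m²/s²  ✗
  voltage (V = IR): kg·m²/(s³·A)  ✗
  angular frequency (ω = 2πf): 1/s  ✗

Only gravitational acceleration has units m/s².

Answer: gravitational acceleration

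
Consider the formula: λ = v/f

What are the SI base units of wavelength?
Units of each symbol in λ = v/f:
  v (wave speed): m/s
  f (frequency): 1/s  → in the denominator, contributes s

Multiplying the contributions: [m/s] · [s]
Adding exponents of each base unit: m: 1
SI base units of wavelength: m

Answer: m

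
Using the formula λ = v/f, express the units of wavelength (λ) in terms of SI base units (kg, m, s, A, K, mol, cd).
Units of each symbol in λ = v/f:
  v (wave speed): m/s
  f (frequency): 1/s  → in the denominator, contributes s

Multiplying the contributions: [m/s] · [s]
Adding exponents of each base unit: m: 1
SI base units of wavelength: m

Answer: m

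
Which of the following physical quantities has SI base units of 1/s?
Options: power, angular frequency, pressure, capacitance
Checking the SI base units of each option:
  power (P = W/t): kg·m²/s³  ✗
  angular frequency (ω = 2πf): 1/s  ✓ matches
  pressure (P = F/A): kg/(m·s²)  ✗
  capacitance (C = Q/V): s⁴·A²/(kg·m²)  ✗

Only angular frequency has units 1/s.

Answer: angular frequency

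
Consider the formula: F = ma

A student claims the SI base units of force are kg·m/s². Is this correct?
Units of each symbol in F = ma:
  m (mass): kg
  a (acceleration): m/s²

Multiplying the contributions: [kg] · [m/s²]
Adding exponents of each base unit: kg: 1, m: 1, s: -2
SI base units of force: kg·m/s²

The claimed units kg·m/s² match the derived units, so the claim is correct.

Answer: Yes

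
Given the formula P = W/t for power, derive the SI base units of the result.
Units of each symbol in P = W/t:
  W (work): kg·m²/s²
  t (time): s  → in the denominator, contributes 1/s

Multiplying the contributions: [kg·m²/s²] · [1/s]
Adding exponents of each base unit: kg: 1, m: 2, s: -3
SI base units of power: kg·m²/s³

Answer: kg·m²/s³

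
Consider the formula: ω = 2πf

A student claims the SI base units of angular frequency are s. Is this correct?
Units of each symbol in ω = 2πf:
  f (frequency): 1/s
  The factor 2π is dimensionless.

Multiplying the contributions: [1/s]
Adding exponents of each base unit: s: -1
SI base units of angular frequency: 1/s

The claimed units s (exponents s: 1) do not match the derived units 1/s (exponents s: -1), so the claim is incorrect.

Answer: No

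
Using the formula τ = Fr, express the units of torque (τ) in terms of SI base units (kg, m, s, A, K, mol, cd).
Units of each symbol in τ = Fr:
  F (force): kg·m/s²
  r (lever arm): m

Multiplying the contributions: [kg·m/s²] · [m]
Adding exponents of each base unit: kg: 1, m: 2, s: -2
SI base units of torque: kg·m²/s²

Answer: kg·m²/s²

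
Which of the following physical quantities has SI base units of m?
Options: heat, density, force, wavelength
Checking the SI base units of each option:
  heat (Q = mcΔT): kg·m²/s²  ✗
  density (ρ = m/V): kg/m³  ✗
  force (F = ma): kg·m/s²  ✗
  wavelength (λ = v/f): m  ✓ matches

Only wavelength has units m.

Answer: wavelength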